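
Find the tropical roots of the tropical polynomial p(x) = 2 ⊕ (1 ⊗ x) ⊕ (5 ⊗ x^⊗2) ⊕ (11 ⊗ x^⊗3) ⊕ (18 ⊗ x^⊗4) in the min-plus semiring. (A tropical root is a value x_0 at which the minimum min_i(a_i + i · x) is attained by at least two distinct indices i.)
Roots: {-7, -6, -4, 1}

Each tropical root is a break point of the lower envelope of the lines y = a_i + i · x (there are 5 lines, with slopes 0, 1, ..., 4). Only the lines that attain the minimum somewhere contribute to roots; other lines are dominated. Here the surviving (envelope) indices are i = 4, i = 3, i = 2, i = 1, i = 0.
Intersections between consecutive envelope lines give the roots: for adjacent envelope indices i < j the intersection is x = (a_i − a_j) / (j − i). Reading off the sorted break points: {-7, -6, -4, 1}.
Verification: at each break x_0, at least two indices attain the minimum of min_i(a_i + i · x_0).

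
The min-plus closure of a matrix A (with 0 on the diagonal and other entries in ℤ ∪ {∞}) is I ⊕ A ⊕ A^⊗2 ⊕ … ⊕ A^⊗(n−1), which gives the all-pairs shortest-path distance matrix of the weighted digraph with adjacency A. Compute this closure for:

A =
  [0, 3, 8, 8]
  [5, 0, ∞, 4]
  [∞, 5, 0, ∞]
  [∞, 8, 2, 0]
Closure =
  [0, 3, 8, 7]
  [5, 0, 6, 4]
  [10, 5, 0, 9]
  [12, 7, 2, 0]

This is the Floyd-Warshall all-pairs shortest-path computation. For each intermediate vertex k = 0, 1, …, 3, update dist[i][j] ← min(dist[i][j], dist[i][k] + dist[k][j]). The final matrix gives, for each (i, j), the minimum total weight of any directed path from i to j (possibly empty when i = j).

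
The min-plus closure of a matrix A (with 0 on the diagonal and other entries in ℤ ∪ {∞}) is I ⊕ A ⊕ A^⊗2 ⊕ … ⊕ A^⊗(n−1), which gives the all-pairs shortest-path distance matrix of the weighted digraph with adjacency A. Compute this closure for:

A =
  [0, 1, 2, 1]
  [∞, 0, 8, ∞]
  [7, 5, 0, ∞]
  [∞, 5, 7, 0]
Closure =
  [0, 1, 2, 1]
  [15, 0, 8, 16]
  [7, 5, 0, 8]
  [14, 5, 7, 0]

This is the Floyd-Warshall all-pairs shortest-path computation. For each intermediate vertex k = 0, 1, …, 3, update dist[i][j] ← min(dist[i][j], dist[i][k] + dist[k][j]). The final matrix gives, for each (i, j), the minimum total weight of any directed path from i to j (possibly empty when i = j).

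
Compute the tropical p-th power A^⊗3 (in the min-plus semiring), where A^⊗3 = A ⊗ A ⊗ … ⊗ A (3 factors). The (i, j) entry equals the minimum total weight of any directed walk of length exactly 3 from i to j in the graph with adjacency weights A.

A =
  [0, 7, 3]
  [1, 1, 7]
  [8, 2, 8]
A^⊗3 =
  [0, 5, 3]
  [1, 3, 4]
  [3, 4, 6]

Each entry (A^⊗3)_ij equals the minimum over all length-3 walks i = v_0 → v_1 → … → v_3 = j of Σ_t A[v_t][v_{t+1}]. For example, for (i, j) = (0, 2) we minimise over 9 possible intermediate vertex sequences; the minimum is 3, attained along the walk 0 → 0 → 0 → 2.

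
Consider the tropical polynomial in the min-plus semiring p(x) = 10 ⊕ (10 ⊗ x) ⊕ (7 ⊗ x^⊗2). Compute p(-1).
p(-1) = 5

A tropical monomial a ⊗ x^⊗i evaluates to a + i · x. Evaluating each term at x = -1:
  Term 0 contributes 10 + 0 · -1 = 10
  Term 1 contributes 10 + 1 · -1 = 9
  Term 2 contributes 7 + 2 · -1 = 5
p(-1) = ⊕ of these = min[10, 9, 5] = 5.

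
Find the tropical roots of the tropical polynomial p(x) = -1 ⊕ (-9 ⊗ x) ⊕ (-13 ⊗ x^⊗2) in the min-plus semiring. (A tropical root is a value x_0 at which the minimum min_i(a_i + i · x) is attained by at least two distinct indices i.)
Roots: {4, 8}

Each tropical root is a break point of the lower envelope of the lines y = a_i + i · x (there are 3 lines, with slopes 0, 1, ..., 2). Only the lines that attain the minimum somewhere contribute to roots; other lines are dominated. Here the surviving (envelope) indices are i = 2, i = 1, i = 0.
Intersections between consecutive envelope lines give the roots: for adjacent envelope indices i < j the intersection is x = (a_i − a_j) / (j − i). Reading off the sorted break points: {4, 8}.
Verification: at each break x_0, at least two indices attain the minimum of min_i(a_i + i · x_0).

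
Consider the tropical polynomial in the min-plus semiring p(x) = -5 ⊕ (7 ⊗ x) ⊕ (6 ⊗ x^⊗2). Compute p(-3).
p(-3) = -5

A tropical monomial a ⊗ x^⊗i evaluates to a + i · x. Evaluating each term at x = -3:
  Term 0 contributes -5 + 0 · -3 = -5
  Term 1 contributes 7 + 1 · -3 = 4
  Term 2 contributes 6 + 2 · -3 = 0
p(-3) = ⊕ of these = min[-5, 4, 0] = -5.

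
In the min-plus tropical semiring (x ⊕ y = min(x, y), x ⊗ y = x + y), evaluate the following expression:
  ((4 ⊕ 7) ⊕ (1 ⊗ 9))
((4 ⊕ 7) ⊕ (1 ⊗ 9)) = 4

Expand innermost to outermost. Recall ⊕ takes the minimum of its arguments and ⊗ takes their sum. Working out the expression ((4 ⊕ 7) ⊕ (1 ⊗ 9)) gives 4.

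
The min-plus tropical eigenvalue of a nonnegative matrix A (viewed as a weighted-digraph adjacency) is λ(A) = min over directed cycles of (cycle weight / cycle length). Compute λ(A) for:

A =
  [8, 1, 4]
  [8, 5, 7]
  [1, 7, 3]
λ(A) = 5/2

Enumerate directed cycles and compute their means (weight / length). Sample:
  cycle 0 → 0: weight = 8, length = 1, mean = 8/1 ≈ 8.000
  cycle 1 → 1: weight = 5, length = 1, mean = 5/1 ≈ 5.000
  cycle 2 → 2: weight = 3, length = 1, mean = 3/1 ≈ 3.000
  cycle 0 → 1 → 0: weight = 9, length = 2, mean = 9/2 ≈ 4.500
  cycle 0 → 2 → 0: weight = 5, length = 2, mean = 5/2 ≈ 2.500
  cycle 1 → 0 → 1: weight = 9, length = 2, mean = 9/2 ≈ 4.500
Minimum mean = 2.500, attained e.g. along the cycle 0 → 2 → 0 with weight 5 and length 2. So λ(A) = 5/2 = 5/2.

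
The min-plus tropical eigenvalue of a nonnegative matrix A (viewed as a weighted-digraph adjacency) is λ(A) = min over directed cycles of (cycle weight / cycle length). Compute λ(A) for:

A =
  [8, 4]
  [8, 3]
λ(A) = 3

Enumerate directed cycles and compute their means (weight / length). Sample:
  cycle 0 → 0: weight = 8, length = 1, mean = 8/1 ≈ 8.000
  cycle 1 → 1: weight = 3, length = 1, mean = 3/1 ≈ 3.000
  cycle 0 → 1 → 0: weight = 12, length = 2, mean = 12/2 ≈ 6.000
  cycle 1 → 0 → 1: weight = 12, length = 2, mean = 12/2 ≈ 6.000
Minimum mean = 3.000, attained e.g. along the cycle 1 → 1 with weight 3 and length 1. So λ(A) = 3/1 = 3.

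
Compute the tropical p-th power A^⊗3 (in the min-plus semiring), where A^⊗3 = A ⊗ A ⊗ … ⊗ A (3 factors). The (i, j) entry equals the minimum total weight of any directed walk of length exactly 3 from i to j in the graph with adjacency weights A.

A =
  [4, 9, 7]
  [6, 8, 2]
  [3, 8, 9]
A^⊗3 =
  [12, 17, 15]
  [9, 14, 12]
  [11, 16, 14]

Each entry (A^⊗3)_ij equals the minimum over all length-3 walks i = v_0 → v_1 → … → v_3 = j of Σ_t A[v_t][v_{t+1}]. For example, for (i, j) = (0, 2) we minimise over 9 possible intermediate vertex sequences; the minimum is 15, attained along the walk 0 → 0 → 0 → 2.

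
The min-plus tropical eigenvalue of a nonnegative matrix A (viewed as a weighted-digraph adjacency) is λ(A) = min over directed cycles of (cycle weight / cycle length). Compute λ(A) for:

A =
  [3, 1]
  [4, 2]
λ(A) = 2

Enumerate directed cycles and compute their means (weight / length). Sample:
  cycle 0 → 0: weight = 3, length = 1, mean = 3/1 ≈ 3.000
  cycle 1 → 1: weight = 2, length = 1, mean = 2/1 ≈ 2.000
  cycle 0 → 1 → 0: weight = 5, length = 2, mean = 5/2 ≈ 2.500
  cycle 1 → 0 → 1: weight = 5, length = 2, mean = 5/2 ≈ 2.500
Minimum mean = 2.000, attained e.g. along the cycle 1 → 1 with weight 2 and length 1. So λ(A) = 2/1 = 2.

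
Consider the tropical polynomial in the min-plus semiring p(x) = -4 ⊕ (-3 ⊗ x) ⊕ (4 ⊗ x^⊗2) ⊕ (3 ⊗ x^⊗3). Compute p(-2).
p(-2) = -5

A tropical monomial a ⊗ x^⊗i evaluates to a + i · x. Evaluating each term at x = -2:
  Term 0 contributes -4 + 0 · -2 = -4
  Term 1 contributes -3 + 1 · -2 = -5
  Term 2 contributes 4 + 2 · -2 = 0
  Term 3 contributes 3 + 3 · -2 = -3
p(-2) = ⊕ of these = min[-4, -5, 0, -3] = -5.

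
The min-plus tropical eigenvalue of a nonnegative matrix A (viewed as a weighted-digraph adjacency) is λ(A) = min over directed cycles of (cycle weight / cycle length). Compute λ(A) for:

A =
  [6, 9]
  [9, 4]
λ(A) = 4

Enumerate directed cycles and compute their means (weight / length). Sample:
  cycle 0 → 0: weight = 6, length = 1, mean = 6/1 ≈ 6.000
  cycle 1 → 1: weight = 4, length = 1, mean = 4/1 ≈ 4.000
  cycle 0 → 1 → 0: weight = 18, length = 2, mean = 18/2 ≈ 9.000
  cycle 1 → 0 → 1: weight = 18, length = 2, mean = 18/2 ≈ 9.000
Minimum mean = 4.000, attained e.g. along the cycle 1 → 1 with weight 4 and length 1. So λ(A) = 4/1 = 4.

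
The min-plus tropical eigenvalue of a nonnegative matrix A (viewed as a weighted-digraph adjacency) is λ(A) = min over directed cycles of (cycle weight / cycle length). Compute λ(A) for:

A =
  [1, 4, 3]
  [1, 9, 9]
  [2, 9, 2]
λ(A) = 1

Enumerate directed cycles and compute their means (weight / length). Sample:
  cycle 0 → 0: weight = 1, length = 1, mean = 1/1 ≈ 1.000
  cycle 1 → 1: weight = 9, length = 1, mean = 9/1 ≈ 9.000
  cycle 2 → 2: weight = 2, length = 1, mean = 2/1 ≈ 2.000
  cycle 0 → 1 → 0: weight = 5, length = 2, mean = 5/2 ≈ 2.500
  cycle 0 → 2 → 0: weight = 5, length = 2, mean = 5/2 ≈ 2.500
  cycle 1 → 0 → 1: weight = 5, length = 2, mean = 5/2 ≈ 2.500
Minimum mean = 1.000, attained e.g. along the cycle 0 → 0 with weight 1 and length 1. So λ(A) = 1/1 = 1.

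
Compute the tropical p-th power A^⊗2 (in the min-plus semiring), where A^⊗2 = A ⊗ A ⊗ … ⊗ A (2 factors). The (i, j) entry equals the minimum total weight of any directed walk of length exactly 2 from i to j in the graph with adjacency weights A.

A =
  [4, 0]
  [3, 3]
A^⊗2 =
  [3, 3]
  [6, 3]

Each entry (A^⊗2)_ij equals the minimum over all length-2 walks i = v_0 → v_1 → … → v_2 = j of Σ_t A[v_t][v_{t+1}]. For example, for (i, j) = (0, 1) we minimise over 2 possible intermediate vertex sequences; the minimum is 3, attained along the walk 0 → 1 → 1.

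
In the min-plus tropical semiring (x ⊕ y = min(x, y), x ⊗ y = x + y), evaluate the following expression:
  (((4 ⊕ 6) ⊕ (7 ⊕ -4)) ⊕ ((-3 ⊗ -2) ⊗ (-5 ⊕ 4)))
(((4 ⊕ 6) ⊕ (7 ⊕ -4)) ⊕ ((-3 ⊗ -2) ⊗ (-5 ⊕ 4))) = -10

Expand innermost to outermost. Recall ⊕ takes the minimum of its arguments and ⊗ takes their sum. Working out the expression (((4 ⊕ 6) ⊕ (7 ⊕ -4)) ⊕ ((-3 ⊗ -2) ⊗ (-5 ⊕ 4))) gives -10.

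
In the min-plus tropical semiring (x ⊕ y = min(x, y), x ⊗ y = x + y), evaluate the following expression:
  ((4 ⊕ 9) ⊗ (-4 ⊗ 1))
((4 ⊕ 9) ⊗ (-4 ⊗ 1)) = 1

Expand innermost to outermost. Recall ⊕ takes the minimum of its arguments and ⊗ takes their sum. Working out the expression ((4 ⊕ 9) ⊗ (-4 ⊗ 1)) gives 1.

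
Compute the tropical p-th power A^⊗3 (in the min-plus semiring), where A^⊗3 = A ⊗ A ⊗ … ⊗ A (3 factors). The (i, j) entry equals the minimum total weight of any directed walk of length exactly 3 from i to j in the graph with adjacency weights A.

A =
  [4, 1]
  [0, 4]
A^⊗3 =
  [5, 2]
  [1, 5]

Each entry (A^⊗3)_ij equals the minimum over all length-3 walks i = v_0 → v_1 → … → v_3 = j of Σ_t A[v_t][v_{t+1}]. For example, for (i, j) = (0, 1) we minimise over 4 possible intermediate vertex sequences; the minimum is 2, attained along the walk 0 → 1 → 0 → 1.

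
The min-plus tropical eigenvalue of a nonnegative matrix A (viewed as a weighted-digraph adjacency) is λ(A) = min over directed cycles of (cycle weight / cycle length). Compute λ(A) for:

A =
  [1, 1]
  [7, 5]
λ(A) = 1

Enumerate directed cycles and compute their means (weight / length). Sample:
  cycle 0 → 0: weight = 1, length = 1, mean = 1/1 ≈ 1.000
  cycle 1 → 1: weight = 5, length = 1, mean = 5/1 ≈ 5.000
  cycle 0 → 1 → 0: weight = 8, length = 2, mean = 8/2 ≈ 4.000
  cycle 1 → 0 → 1: weight = 8, length = 2, mean = 8/2 ≈ 4.000
Minimum mean = 1.000, attained e.g. along the cycle 0 → 0 with weight 1 and length 1. So λ(A) = 1/1 = 1.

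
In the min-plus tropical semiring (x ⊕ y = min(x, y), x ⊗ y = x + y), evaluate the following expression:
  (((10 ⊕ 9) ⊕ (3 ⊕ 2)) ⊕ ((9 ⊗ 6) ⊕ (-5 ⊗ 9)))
(((10 ⊕ 9) ⊕ (3 ⊕ 2)) ⊕ ((9 ⊗ 6) ⊕ (-5 ⊗ 9))) = 2

Expand innermost to outermost. Recall ⊕ takes the minimum of its arguments and ⊗ takes their sum. Working out the expression (((10 ⊕ 9) ⊕ (3 ⊕ 2)) ⊕ ((9 ⊗ 6) ⊕ (-5 ⊗ 9))) gives 2.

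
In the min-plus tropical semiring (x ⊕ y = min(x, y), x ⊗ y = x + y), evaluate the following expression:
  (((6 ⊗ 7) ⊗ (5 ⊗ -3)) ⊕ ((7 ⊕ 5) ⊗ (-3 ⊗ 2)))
(((6 ⊗ 7) ⊗ (5 ⊗ -3)) ⊕ ((7 ⊕ 5) ⊗ (-3 ⊗ 2))) = 4

Expand innermost to outermost. Recall ⊕ takes the minimum of its arguments and ⊗ takes their sum. Working out the expression (((6 ⊗ 7) ⊗ (5 ⊗ -3)) ⊕ ((7 ⊕ 5) ⊗ (-3 ⊗ 2))) gives 4.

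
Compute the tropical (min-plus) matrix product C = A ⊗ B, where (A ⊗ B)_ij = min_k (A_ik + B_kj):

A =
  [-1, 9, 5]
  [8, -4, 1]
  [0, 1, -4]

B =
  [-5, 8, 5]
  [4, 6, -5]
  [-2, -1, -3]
A ⊗ B =
  [-6, 4, 2]
  [-1, 0, -9]
  [-6, -5, -7]

Apply the min-plus product entry-by-entry:
  C[0][0] = min over k of (A[0][0] + B[0][0] = -1 + -5 = -6, A[0][1] + B[1][0] = 9 + 4 = 13, A[0][2] + B[2][0] = 5 + -2 = 3) = -6 (attained at k = 0)
  C[0][1] = min over k of (A[0][0] + B[0][1] = -1 + 8 = 7, A[0][1] + B[1][1] = 9 + 6 = 15, A[0][2] + B[2][1] = 5 + -1 = 4) = 4 (attained at k = 2)
  C[0][2] = min over k of (A[0][0] + B[0][2] = -1 + 5 = 4, A[0][1] + B[1][2] = 9 + -5 = 4, A[0][2] + B[2][2] = 5 + -3 = 2) = 2 (attained at k = 2)
  C[1][0] = min over k of (A[1][0] + B[0][0] = 8 + -5 = 3, A[1][1] + B[1][0] = -4 + 4 = 0, A[1][2] + B[2][0] = 1 + -2 = -1) = -1 (attained at k = 2)
  C[1][1] = min over k of (A[1][0] + B[0][1] = 8 + 8 = 16, A[1][1] + B[1][1] = -4 + 6 = 2, A[1][2] + B[2][1] = 1 + -1 = 0) = 0 (attained at k = 2)
  C[1][2] = min over k of (A[1][0] + B[0][2] = 8 + 5 = 13, A[1][1] + B[1][2] = -4 + -5 = -9, A[1][2] + B[2][2] = 1 + -3 = -2) = -9 (attained at k = 1)
  C[2][0] = min over k of (A[2][0] + B[0][0] = 0 + -5 = -5, A[2][1] + B[1][0] = 1 + 4 = 5, A[2][2] + B[2][0] = -4 + -2 = -6) = -6 (attained at k = 2)
  C[2][1] = min over k of (A[2][0] + B[0][1] = 0 + 8 = 8, A[2][1] + B[1][1] = 1 + 6 = 7, A[2][2] + B[2][1] = -4 + -1 = -5) = -5 (attained at k = 2)
  C[2][2] = min over k of (A[2][0] + B[0][2] = 0 + 5 = 5, A[2][1] + B[1][2] = 1 + -5 = -4, A[2][2] + B[2][2] = -4 + -3 = -7) = -7 (attained at k = 2)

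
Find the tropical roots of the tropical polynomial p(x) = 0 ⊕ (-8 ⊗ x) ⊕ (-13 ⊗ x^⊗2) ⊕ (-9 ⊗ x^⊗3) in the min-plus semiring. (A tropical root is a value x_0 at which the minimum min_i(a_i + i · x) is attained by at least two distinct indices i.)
Roots: {-4, 5, 8}

Each tropical root is a break point of the lower envelope of the lines y = a_i + i · x (there are 4 lines, with slopes 0, 1, ..., 3). Only the lines that attain the minimum somewhere contribute to roots; other lines are dominated. Here the surviving (envelope) indices are i = 3, i = 2, i = 1, i = 0.
Intersections between consecutive envelope lines give the roots: for adjacent envelope indices i < j the intersection is x = (a_i − a_j) / (j − i). Reading off the sorted break points: {-4, 5, 8}.
Verification: at each break x_0, at least two indices attain the minimum of min_i(a_i + i · x_0).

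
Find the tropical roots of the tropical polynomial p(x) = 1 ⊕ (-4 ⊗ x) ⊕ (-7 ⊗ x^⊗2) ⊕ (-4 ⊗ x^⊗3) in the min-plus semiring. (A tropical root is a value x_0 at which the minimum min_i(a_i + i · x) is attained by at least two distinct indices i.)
Roots: {-3, 3, 5}

Each tropical root is a break point of the lower envelope of the lines y = a_i + i · x (there are 4 lines, with slopes 0, 1, ..., 3). Only the lines that attain the minimum somewhere contribute to roots; other lines are dominated. Here the surviving (envelope) indices are i = 3, i = 2, i = 1, i = 0.
Intersections between consecutive envelope lines give the roots: for adjacent envelope indices i < j the intersection is x = (a_i − a_j) / (j − i). Reading off the sorted break points: {-3, 3, 5}.
Verification: at each break x_0, at least two indices attain the minimum of min_i(a_i + i · x_0).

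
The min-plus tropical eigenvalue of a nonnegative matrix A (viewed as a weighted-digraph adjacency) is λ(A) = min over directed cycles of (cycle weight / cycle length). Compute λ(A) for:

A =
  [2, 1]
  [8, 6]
λ(A) = 2

Enumerate directed cycles and compute their means (weight / length). Sample:
  cycle 0 → 0: weight = 2, length = 1, mean = 2/1 ≈ 2.000
  cycle 1 → 1: weight = 6, length = 1, mean = 6/1 ≈ 6.000
  cycle 0 → 1 → 0: weight = 9, length = 2, mean = 9/2 ≈ 4.500
  cycle 1 → 0 → 1: weight = 9, length = 2, mean = 9/2 ≈ 4.500
Minimum mean = 2.000, attained e.g. along the cycle 0 → 0 with weight 2 and length 1. So λ(A) = 2/1 = 2.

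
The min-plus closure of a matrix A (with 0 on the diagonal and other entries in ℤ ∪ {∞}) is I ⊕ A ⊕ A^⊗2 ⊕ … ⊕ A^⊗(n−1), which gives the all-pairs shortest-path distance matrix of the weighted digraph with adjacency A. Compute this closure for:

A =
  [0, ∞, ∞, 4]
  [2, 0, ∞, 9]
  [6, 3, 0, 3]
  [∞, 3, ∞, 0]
Closure =
  [0, 7, ∞, 4]
  [2, 0, ∞, 6]
  [5, 3, 0, 3]
  [5, 3, ∞, 0]

This is the Floyd-Warshall all-pairs shortest-path computation. For each intermediate vertex k = 0, 1, …, 3, update dist[i][j] ← min(dist[i][j], dist[i][k] + dist[k][j]). The final matrix gives, for each (i, j), the minimum total weight of any directed path from i to j (possibly empty when i = j).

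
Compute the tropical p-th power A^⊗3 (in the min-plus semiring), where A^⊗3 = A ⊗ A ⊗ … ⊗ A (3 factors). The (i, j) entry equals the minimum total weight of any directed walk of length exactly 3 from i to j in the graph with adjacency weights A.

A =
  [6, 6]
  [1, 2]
A^⊗3 =
  [9, 10]
  [5, 6]

Each entry (A^⊗3)_ij equals the minimum over all length-3 walks i = v_0 → v_1 → … → v_3 = j of Σ_t A[v_t][v_{t+1}]. For example, for (i, j) = (0, 1) we minimise over 4 possible intermediate vertex sequences; the minimum is 10, attained along the walk 0 → 1 → 1 → 1.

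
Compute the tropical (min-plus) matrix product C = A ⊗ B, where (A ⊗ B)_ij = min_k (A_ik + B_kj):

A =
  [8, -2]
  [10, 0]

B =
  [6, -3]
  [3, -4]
A ⊗ B =
  [1, -6]
  [3, -4]

Apply the min-plus product entry-by-entry:
  C[0][0] = min over k of (A[0][0] + B[0][0] = 8 + 6 = 14, A[0][1] + B[1][0] = -2 + 3 = 1) = 1 (attained at k = 1)
  C[0][1] = min over k of (A[0][0] + B[0][1] = 8 + -3 = 5, A[0][1] + B[1][1] = -2 + -4 = -6) = -6 (attained at k = 1)
  C[1][0] = min over k of (A[1][0] + B[0][0] = 10 + 6 = 16, A[1][1] + B[1][0] = 0 + 3 = 3) = 3 (attained at k = 1)
  C[1][1] = min over k of (A[1][0] + B[0][1] = 10 + -3 = 7, A[1][1] + B[1][1] = 0 + -4 = -4) = -4 (attained at k = 1)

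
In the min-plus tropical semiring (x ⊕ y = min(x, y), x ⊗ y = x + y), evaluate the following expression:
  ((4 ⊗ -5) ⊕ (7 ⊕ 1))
((4 ⊗ -5) ⊕ (7 ⊕ 1)) = -1

Expand innermost to outermost. Recall ⊕ takes the minimum of its arguments and ⊗ takes their sum. Working out the expression ((4 ⊗ -5) ⊕ (7 ⊕ 1)) gives -1.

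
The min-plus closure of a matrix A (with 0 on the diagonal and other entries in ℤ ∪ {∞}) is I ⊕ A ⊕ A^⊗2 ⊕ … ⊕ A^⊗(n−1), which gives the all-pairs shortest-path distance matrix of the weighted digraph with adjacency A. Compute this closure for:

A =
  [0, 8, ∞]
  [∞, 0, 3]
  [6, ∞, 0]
Closure =
  [0, 8, 11]
  [9, 0, 3]
  [6, 14, 0]

This is the Floyd-Warshall all-pairs shortest-path computation. For each intermediate vertex k = 0, 1, …, 2, update dist[i][j] ← min(dist[i][j], dist[i][k] + dist[k][j]). The final matrix gives, for each (i, j), the minimum total weight of any directed path from i to j (possibly empty when i = j).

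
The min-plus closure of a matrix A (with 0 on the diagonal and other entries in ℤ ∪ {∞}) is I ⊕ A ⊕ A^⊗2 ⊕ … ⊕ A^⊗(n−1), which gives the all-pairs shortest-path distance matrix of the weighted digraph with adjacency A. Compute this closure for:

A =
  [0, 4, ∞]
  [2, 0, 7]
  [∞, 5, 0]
Closure =
  [0, 4, 11]
  [2, 0, 7]
  [7, 5, 0]

This is the Floyd-Warshall all-pairs shortest-path computation. For each intermediate vertex k = 0, 1, …, 2, update dist[i][j] ← min(dist[i][j], dist[i][k] + dist[k][j]). The final matrix gives, for each (i, j), the minimum total weight of any directed path from i to j (possibly empty when i = j).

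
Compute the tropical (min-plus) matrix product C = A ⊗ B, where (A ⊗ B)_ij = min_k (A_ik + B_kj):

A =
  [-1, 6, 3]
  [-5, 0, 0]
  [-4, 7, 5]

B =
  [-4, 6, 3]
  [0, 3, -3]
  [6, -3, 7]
A ⊗ B =
  [-5, 0, 2]
  [-9, -3, -3]
  [-8, 2, -1]

Apply the min-plus product entry-by-entry:
  C[0][0] = min over k of (A[0][0] + B[0][0] = -1 + -4 = -5, A[0][1] + B[1][0] = 6 + 0 = 6, A[0][2] + B[2][0] = 3 + 6 = 9) = -5 (attained at k = 0)
  C[0][1] = min over k of (A[0][0] + B[0][1] = -1 + 6 = 5, A[0][1] + B[1][1] = 6 + 3 = 9, A[0][2] + B[2][1] = 3 + -3 = 0) = 0 (attained at k = 2)
  C[0][2] = min over k of (A[0][0] + B[0][2] = -1 + 3 = 2, A[0][1] + B[1][2] = 6 + -3 = 3, A[0][2] + B[2][2] = 3 + 7 = 10) = 2 (attained at k = 0)
  C[1][0] = min over k of (A[1][0] + B[0][0] = -5 + -4 = -9, A[1][1] + B[1][0] = 0 + 0 = 0, A[1][2] + B[2][0] = 0 + 6 = 6) = -9 (attained at k = 0)
  C[1][1] = min over k of (A[1][0] + B[0][1] = -5 + 6 = 1, A[1][1] + B[1][1] = 0 + 3 = 3, A[1][2] + B[2][1] = 0 + -3 = -3) = -3 (attained at k = 2)
  C[1][2] = min over k of (A[1][0] + B[0][2] = -5 + 3 = -2, A[1][1] + B[1][2] = 0 + -3 = -3, A[1][2] + B[2][2] = 0 + 7 = 7) = -3 (attained at k = 1)
  C[2][0] = min over k of (A[2][0] + B[0][0] = -4 + -4 = -8, A[2][1] + B[1][0] = 7 + 0 = 7, A[2][2] + B[2][0] = 5 + 6 = 11) = -8 (attained at k = 0)
  C[2][1] = min over k of (A[2][0] + B[0][1] = -4 + 6 = 2, A[2][1] + B[1][1] = 7 + 3 = 10, A[2][2] + B[2][1] = 5 + -3 = 2) = 2 (attained at k = 0)
  C[2][2] = min over k of (A[2][0] + B[0][2] = -4 + 3 = -1, A[2][1] + B[1][2] = 7 + -3 = 4, A[2][2] + B[2][2] = 5 + 7 = 12) = -1 (attained at k = 0)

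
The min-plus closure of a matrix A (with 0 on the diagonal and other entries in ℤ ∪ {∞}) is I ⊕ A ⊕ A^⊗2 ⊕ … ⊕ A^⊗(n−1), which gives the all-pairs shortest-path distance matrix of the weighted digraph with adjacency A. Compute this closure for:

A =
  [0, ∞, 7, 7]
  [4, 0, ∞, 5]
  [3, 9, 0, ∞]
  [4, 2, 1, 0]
Closure =
  [0, 9, 7, 7]
  [4, 0, 6, 5]
  [3, 9, 0, 10]
  [4, 2, 1, 0]

This is the Floyd-Warshall all-pairs shortest-path computation. For each intermediate vertex k = 0, 1, …, 3, update dist[i][j] ← min(dist[i][j], dist[i][k] + dist[k][j]). The final matrix gives, for each (i, j), the minimum total weight of any directed path from i to j (possibly empty when i = j).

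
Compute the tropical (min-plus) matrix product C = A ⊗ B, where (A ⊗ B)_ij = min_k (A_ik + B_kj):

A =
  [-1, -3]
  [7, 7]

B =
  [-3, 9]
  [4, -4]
A ⊗ B =
  [-4, -7]
  [4, 3]

Apply the min-plus product entry-by-entry:
  C[0][0] = min over k of (A[0][0] + B[0][0] = -1 + -3 = -4, A[0][1] + B[1][0] = -3 + 4 = 1) = -4 (attained at k = 0)
  C[0][1] = min over k of (A[0][0] + B[0][1] = -1 + 9 = 8, A[0][1] + B[1][1] = -3 + -4 = -7) = -7 (attained at k = 1)
  C[1][0] = min over k of (A[1][0] + B[0][0] = 7 + -3 = 4, A[1][1] + B[1][0] = 7 + 4 = 11) = 4 (attained at k = 0)
  C[1][1] = min over k of (A[1][0] + B[0][1] = 7 + 9 = 16, A[1][1] + B[1][1] = 7 + -4 = 3) = 3 (attained at k = 1)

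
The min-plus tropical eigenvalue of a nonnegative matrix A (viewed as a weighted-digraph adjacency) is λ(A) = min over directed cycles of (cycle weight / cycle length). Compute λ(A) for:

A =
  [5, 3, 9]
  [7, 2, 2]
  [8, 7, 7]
λ(A) = 2

Enumerate directed cycles and compute their means (weight / length). Sample:
  cycle 0 → 0: weight = 5, length = 1, mean = 5/1 ≈ 5.000
  cycle 1 → 1: weight = 2, length = 1, mean = 2/1 ≈ 2.000
  cycle 2 → 2: weight = 7, length = 1, mean = 7/1 ≈ 7.000
  cycle 0 → 1 → 0: weight = 10, length = 2, mean = 10/2 ≈ 5.000
  cycle 0 → 2 → 0: weight = 17, length = 2, mean = 17/2 ≈ 8.500
  cycle 1 → 0 → 1: weight = 10, length = 2, mean = 10/2 ≈ 5.000
Minimum mean = 2.000, attained e.g. along the cycle 1 → 1 with weight 2 and length 1. So λ(A) = 2/1 = 2.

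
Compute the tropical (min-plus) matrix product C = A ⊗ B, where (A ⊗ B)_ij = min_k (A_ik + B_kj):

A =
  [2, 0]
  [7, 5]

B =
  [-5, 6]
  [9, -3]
A ⊗ B =
  [-3, -3]
  [2, 2]

Apply the min-plus product entry-by-entry:
  C[0][0] = min over k of (A[0][0] + B[0][0] = 2 + -5 = -3, A[0][1] + B[1][0] = 0 + 9 = 9) = -3 (attained at k = 0)
  C[0][1] = min over k of (A[0][0] + B[0][1] = 2 + 6 = 8, A[0][1] + B[1][1] = 0 + -3 = -3) = -3 (attained at k = 1)
  C[1][0] = min over k of (A[1][0] + B[0][0] = 7 + -5 = 2, A[1][1] + B[1][0] = 5 + 9 = 14) = 2 (attained at k = 0)
  C[1][1] = min over k of (A[1][0] + B[0][1] = 7 + 6 = 13, A[1][1] + B[1][1] = 5 + -3 = 2) = 2 (attained at k = 1)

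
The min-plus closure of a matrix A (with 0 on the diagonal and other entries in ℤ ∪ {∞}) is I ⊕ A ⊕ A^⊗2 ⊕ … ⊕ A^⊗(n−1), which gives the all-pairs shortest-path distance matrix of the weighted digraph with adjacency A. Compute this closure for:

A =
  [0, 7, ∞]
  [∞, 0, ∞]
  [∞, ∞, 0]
Closure =
  [0, 7, ∞]
  [∞, 0, ∞]
  [∞, ∞, 0]

This is the Floyd-Warshall all-pairs shortest-path computation. For each intermediate vertex k = 0, 1, …, 2, update dist[i][j] ← min(dist[i][j], dist[i][k] + dist[k][j]). The final matrix gives, for each (i, j), the minimum total weight of any directed path from i to j (possibly empty when i = j).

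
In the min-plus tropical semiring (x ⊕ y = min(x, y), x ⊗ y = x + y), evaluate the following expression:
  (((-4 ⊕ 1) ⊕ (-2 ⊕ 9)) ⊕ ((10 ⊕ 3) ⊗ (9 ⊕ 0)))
(((-4 ⊕ 1) ⊕ (-2 ⊕ 9)) ⊕ ((10 ⊕ 3) ⊗ (9 ⊕ 0))) = -4

Expand innermost to outermost. Recall ⊕ takes the minimum of its arguments and ⊗ takes their sum. Working out the expression (((-4 ⊕ 1) ⊕ (-2 ⊕ 9)) ⊕ ((10 ⊕ 3) ⊗ (9 ⊕ 0))) gives -4.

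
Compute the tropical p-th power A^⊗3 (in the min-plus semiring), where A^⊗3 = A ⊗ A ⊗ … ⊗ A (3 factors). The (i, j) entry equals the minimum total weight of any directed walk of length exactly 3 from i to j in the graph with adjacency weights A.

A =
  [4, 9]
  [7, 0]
A^⊗3 =
  [12, 9]
  [7, 0]

Each entry (A^⊗3)_ij equals the minimum over all length-3 walks i = v_0 → v_1 → … → v_3 = j of Σ_t A[v_t][v_{t+1}]. For example, for (i, j) = (0, 1) we minimise over 4 possible intermediate vertex sequences; the minimum is 9, attained along the walk 0 → 1 → 1 → 1.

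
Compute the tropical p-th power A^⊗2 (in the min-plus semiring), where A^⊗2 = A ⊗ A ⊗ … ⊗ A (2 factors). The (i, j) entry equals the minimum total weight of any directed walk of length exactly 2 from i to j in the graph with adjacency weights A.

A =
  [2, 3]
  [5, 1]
A^⊗2 =
  [4, 4]
  [6, 2]

Each entry (A^⊗2)_ij equals the minimum over all length-2 walks i = v_0 → v_1 → … → v_2 = j of Σ_t A[v_t][v_{t+1}]. For example, for (i, j) = (0, 1) we minimise over 2 possible intermediate vertex sequences; the minimum is 4, attained along the walk 0 → 1 → 1.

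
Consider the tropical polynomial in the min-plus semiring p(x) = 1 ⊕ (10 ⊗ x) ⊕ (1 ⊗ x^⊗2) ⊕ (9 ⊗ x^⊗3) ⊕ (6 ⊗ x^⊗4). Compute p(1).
p(1) = 1

A tropical monomial a ⊗ x^⊗i evaluates to a + i · x. Evaluating each term at x = 1:
  Term 0 contributes 1 + 0 · 1 = 1
  Term 1 contributes 10 + 1 · 1 = 11
  Term 2 contributes 1 + 2 · 1 = 3
  Term 3 contributes 9 + 3 · 1 = 12
  Term 4 contributes 6 + 4 · 1 = 10
p(1) = ⊕ of these = min[1, 11, 3, 12, 10] = 1.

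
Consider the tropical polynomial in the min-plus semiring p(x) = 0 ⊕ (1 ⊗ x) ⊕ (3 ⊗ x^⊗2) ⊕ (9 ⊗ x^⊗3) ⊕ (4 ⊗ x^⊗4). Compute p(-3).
p(-3) = -8

A tropical monomial a ⊗ x^⊗i evaluates to a + i · x. Evaluating each term at x = -3:
  Term 0 contributes 0 + 0 · -3 = 0
  Term 1 contributes 1 + 1 · -3 = -2
  Term 2 contributes 3 + 2 · -3 = -3
  Term 3 contributes 9 + 3 · -3 = 0
  Term 4 contributes 4 + 4 · -3 = -8
p(-3) = ⊕ of these = min[0, -2, -3, 0, -8] = -8.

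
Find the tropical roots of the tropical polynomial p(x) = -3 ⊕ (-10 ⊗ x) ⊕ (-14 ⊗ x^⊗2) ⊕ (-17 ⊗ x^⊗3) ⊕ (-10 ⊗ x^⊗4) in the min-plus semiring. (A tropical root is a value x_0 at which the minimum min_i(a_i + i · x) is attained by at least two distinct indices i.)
Roots: {-7, 3, 4, 7}

Each tropical root is a break point of the lower envelope of the lines y = a_i + i · x (there are 5 lines, with slopes 0, 1, ..., 4). Only the lines that attain the minimum somewhere contribute to roots; other lines are dominated. Here the surviving (envelope) indices are i = 4, i = 3, i = 2, i = 1, i = 0.
Intersections between consecutive envelope lines give the roots: for adjacent envelope indices i < j the intersection is x = (a_i − a_j) / (j − i). Reading off the sorted break points: {-7, 3, 4, 7}.
Verification: at each break x_0, at least two indices attain the minimum of min_i(a_i + i · x_0).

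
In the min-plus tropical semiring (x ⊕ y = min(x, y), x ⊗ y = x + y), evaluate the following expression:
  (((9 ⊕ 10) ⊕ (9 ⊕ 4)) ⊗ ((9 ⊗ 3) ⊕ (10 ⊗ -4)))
(((9 ⊕ 10) ⊕ (9 ⊕ 4)) ⊗ ((9 ⊗ 3) ⊕ (10 ⊗ -4))) = 10

Expand innermost to outermost. Recall ⊕ takes the minimum of its arguments and ⊗ takes their sum. Working out the expression (((9 ⊕ 10) ⊕ (9 ⊕ 4)) ⊗ ((9 ⊗ 3) ⊕ (10 ⊗ -4))) gives 10.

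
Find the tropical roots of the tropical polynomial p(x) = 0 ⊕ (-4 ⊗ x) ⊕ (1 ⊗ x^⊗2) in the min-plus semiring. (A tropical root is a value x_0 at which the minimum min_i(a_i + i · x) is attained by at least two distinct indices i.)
Roots: {-5, 4}

Each tropical root is a break point of the lower envelope of the lines y = a_i + i · x (there are 3 lines, with slopes 0, 1, ..., 2). Only the lines that attain the minimum somewhere contribute to roots; other lines are dominated. Here the surviving (envelope) indices are i = 2, i = 1, i = 0.
Intersections between consecutive envelope lines give the roots: for adjacent envelope indices i < j the intersection is x = (a_i − a_j) / (j − i). Reading off the sorted break points: {-5, 4}.
Verification: at each break x_0, at least two indices attain the minimum of min_i(a_i + i · x_0).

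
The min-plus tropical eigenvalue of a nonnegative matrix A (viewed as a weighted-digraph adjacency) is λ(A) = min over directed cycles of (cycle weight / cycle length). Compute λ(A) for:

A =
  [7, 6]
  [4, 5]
λ(A) = 5

Enumerate directed cycles and compute their means (weight / length). Sample:
  cycle 0 → 0: weight = 7, length = 1, mean = 7/1 ≈ 7.000
  cycle 1 → 1: weight = 5, length = 1, mean = 5/1 ≈ 5.000
  cycle 0 → 1 → 0: weight = 10, length = 2, mean = 10/2 ≈ 5.000
  cycle 1 → 0 → 1: weight = 10, length = 2, mean = 10/2 ≈ 5.000
Minimum mean = 5.000, attained e.g. along the cycle 1 → 1 with weight 5 and length 1. So λ(A) = 5/1 = 5.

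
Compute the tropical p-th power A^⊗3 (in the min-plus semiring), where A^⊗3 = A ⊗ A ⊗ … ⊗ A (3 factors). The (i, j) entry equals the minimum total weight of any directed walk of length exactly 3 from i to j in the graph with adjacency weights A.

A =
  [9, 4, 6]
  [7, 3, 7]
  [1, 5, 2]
A^⊗3 =
  [9, 10, 10]
  [10, 9, 11]
  [5, 7, 6]

Each entry (A^⊗3)_ij equals the minimum over all length-3 walks i = v_0 → v_1 → … → v_3 = j of Σ_t A[v_t][v_{t+1}]. For example, for (i, j) = (0, 2) we minimise over 9 possible intermediate vertex sequences; the minimum is 10, attained along the walk 0 → 2 → 2 → 2.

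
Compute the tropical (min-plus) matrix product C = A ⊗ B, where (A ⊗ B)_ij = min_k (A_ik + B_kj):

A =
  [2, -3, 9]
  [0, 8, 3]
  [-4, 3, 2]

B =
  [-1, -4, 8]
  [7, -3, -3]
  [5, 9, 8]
A ⊗ B =
  [1, -6, -6]
  [-1, -4, 5]
  [-5, -8, 0]

Apply the min-plus product entry-by-entry:
  C[0][0] = min over k of (A[0][0] + B[0][0] = 2 + -1 = 1, A[0][1] + B[1][0] = -3 + 7 = 4, A[0][2] + B[2][0] = 9 + 5 = 14) = 1 (attained at k = 0)
  C[0][1] = min over k of (A[0][0] + B[0][1] = 2 + -4 = -2, A[0][1] + B[1][1] = -3 + -3 = -6, A[0][2] + B[2][1] = 9 + 9 = 18) = -6 (attained at k = 1)
  C[0][2] = min over k of (A[0][0] + B[0][2] = 2 + 8 = 10, A[0][1] + B[1][2] = -3 + -3 = -6, A[0][2] + B[2][2] = 9 + 8 = 17) = -6 (attained at k = 1)
  C[1][0] = min over k of (A[1][0] + B[0][0] = 0 + -1 = -1, A[1][1] + B[1][0] = 8 + 7 = 15, A[1][2] + B[2][0] = 3 + 5 = 8) = -1 (attained at k = 0)
  C[1][1] = min over k of (A[1][0] + B[0][1] = 0 + -4 = -4, A[1][1] + B[1][1] = 8 + -3 = 5, A[1][2] + B[2][1] = 3 + 9 = 12) = -4 (attained at k = 0)
  C[1][2] = min over k of (A[1][0] + B[0][2] = 0 + 8 = 8, A[1][1] + B[1][2] = 8 + -3 = 5, A[1][2] + B[2][2] = 3 + 8 = 11) = 5 (attained at k = 1)
  C[2][0] = min over k of (A[2][0] + B[0][0] = -4 + -1 = -5, A[2][1] + B[1][0] = 3 + 7 = 10, A[2][2] + B[2][0] = 2 + 5 = 7) = -5 (attained at k = 0)
  C[2][1] = min over k of (A[2][0] + B[0][1] = -4 + -4 = -8, A[2][1] + B[1][1] = 3 + -3 = 0, A[2][2] + B[2][1] = 2 + 9 = 11) = -8 (attained at k = 0)
  C[2][2] = min over k of (A[2][0] + B[0][2] = -4 + 8 = 4, A[2][1] + B[1][2] = 3 + -3 = 0, A[2][2] + B[2][2] = 2 + 8 = 10) = 0 (attained at k = 1)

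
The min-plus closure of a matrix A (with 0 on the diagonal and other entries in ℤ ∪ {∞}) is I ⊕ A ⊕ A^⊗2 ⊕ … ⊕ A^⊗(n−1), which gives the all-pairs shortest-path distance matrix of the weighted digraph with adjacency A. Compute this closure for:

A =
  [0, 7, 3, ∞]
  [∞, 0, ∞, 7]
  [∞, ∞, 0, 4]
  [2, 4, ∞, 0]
Closure =
  [0, 7, 3, 7]
  [9, 0, 12, 7]
  [6, 8, 0, 4]
  [2, 4, 5, 0]

This is the Floyd-Warshall all-pairs shortest-path computation. For each intermediate vertex k = 0, 1, …, 3, update dist[i][j] ← min(dist[i][j], dist[i][k] + dist[k][j]). The final matrix gives, for each (i, j), the minimum total weight of any directed path from i to j (possibly empty when i = j).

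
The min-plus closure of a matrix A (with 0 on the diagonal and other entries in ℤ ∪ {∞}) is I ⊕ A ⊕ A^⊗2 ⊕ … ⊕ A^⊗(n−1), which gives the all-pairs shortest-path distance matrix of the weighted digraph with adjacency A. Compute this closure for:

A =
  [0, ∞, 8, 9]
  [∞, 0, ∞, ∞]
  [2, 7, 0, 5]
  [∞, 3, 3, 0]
Closure =
  [0, 12, 8, 9]
  [∞, 0, ∞, ∞]
  [2, 7, 0, 5]
  [5, 3, 3, 0]

This is the Floyd-Warshall all-pairs shortest-path computation. For each intermediate vertex k = 0, 1, …, 3, update dist[i][j] ← min(dist[i][j], dist[i][k] + dist[k][j]). The final matrix gives, for each (i, j), the minimum total weight of any directed path from i to j (possibly empty when i = j).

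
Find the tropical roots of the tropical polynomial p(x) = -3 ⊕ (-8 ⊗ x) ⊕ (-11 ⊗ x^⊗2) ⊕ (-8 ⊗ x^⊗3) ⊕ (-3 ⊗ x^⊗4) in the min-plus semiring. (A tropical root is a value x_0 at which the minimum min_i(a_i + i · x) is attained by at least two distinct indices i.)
Roots: {-5, -3, 3, 5}

Each tropical root is a break point of the lower envelope of the lines y = a_i + i · x (there are 5 lines, with slopes 0, 1, ..., 4). Only the lines that attain the minimum somewhere contribute to roots; other lines are dominated. Here the surviving (envelope) indices are i = 4, i = 3, i = 2, i = 1, i = 0.
Intersections between consecutive envelope lines give the roots: for adjacent envelope indices i < j the intersection is x = (a_i − a_j) / (j − i). Reading off the sorted break points: {-5, -3, 3, 5}.
Verification: at each break x_0, at least two indices attain the minimum of min_i(a_i + i · x_0).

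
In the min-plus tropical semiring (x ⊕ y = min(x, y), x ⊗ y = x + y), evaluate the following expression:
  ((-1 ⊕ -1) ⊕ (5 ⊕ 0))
((-1 ⊕ -1) ⊕ (5 ⊕ 0)) = -1

Expand innermost to outermost. Recall ⊕ takes the minimum of its arguments and ⊗ takes their sum. Working out the expression ((-1 ⊕ -1) ⊕ (5 ⊕ 0)) gives -1.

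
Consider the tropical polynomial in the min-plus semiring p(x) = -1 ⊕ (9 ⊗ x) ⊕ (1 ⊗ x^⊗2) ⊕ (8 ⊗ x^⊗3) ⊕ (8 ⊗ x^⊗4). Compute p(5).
p(5) = -1

A tropical monomial a ⊗ x^⊗i evaluates to a + i · x. Evaluating each term at x = 5:
  Term 0 contributes -1 + 0 · 5 = -1
  Term 1 contributes 9 + 1 · 5 = 14
  Term 2 contributes 1 + 2 · 5 = 11
  Term 3 contributes 8 + 3 · 5 = 23
  Term 4 contributes 8 + 4 · 5 = 28
p(5) = ⊕ of these = min[-1, 14, 11, 23, 28] = -1.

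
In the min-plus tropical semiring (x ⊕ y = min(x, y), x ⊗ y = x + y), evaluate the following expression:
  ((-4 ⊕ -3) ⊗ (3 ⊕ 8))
((-4 ⊕ -3) ⊗ (3 ⊕ 8)) = -1

Expand innermost to outermost. Recall ⊕ takes the minimum of its arguments and ⊗ takes their sum. Working out the expression ((-4 ⊕ -3) ⊗ (3 ⊕ 8)) gives -1.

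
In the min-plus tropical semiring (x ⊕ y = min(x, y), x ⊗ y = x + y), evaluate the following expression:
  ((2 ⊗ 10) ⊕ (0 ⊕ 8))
((2 ⊗ 10) ⊕ (0 ⊕ 8)) = 0

Expand innermost to outermost. Recall ⊕ takes the minimum of its arguments and ⊗ takes their sum. Working out the expression ((2 ⊗ 10) ⊕ (0 ⊕ 8)) gives 0.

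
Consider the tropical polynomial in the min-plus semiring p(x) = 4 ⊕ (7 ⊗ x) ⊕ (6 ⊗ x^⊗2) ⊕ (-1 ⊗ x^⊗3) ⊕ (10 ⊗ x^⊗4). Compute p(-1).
p(-1) = -4

A tropical monomial a ⊗ x^⊗i evaluates to a + i · x. Evaluating each term at x = -1:
  Term 0 contributes 4 + 0 · -1 = 4
  Term 1 contributes 7 + 1 · -1 = 6
  Term 2 contributes 6 + 2 · -1 = 4
  Term 3 contributes -1 + 3 · -1 = -4
  Term 4 contributes 10 + 4 · -1 = 6
p(-1) = ⊕ of these = min[4, 6, 4, -4, 6] = -4.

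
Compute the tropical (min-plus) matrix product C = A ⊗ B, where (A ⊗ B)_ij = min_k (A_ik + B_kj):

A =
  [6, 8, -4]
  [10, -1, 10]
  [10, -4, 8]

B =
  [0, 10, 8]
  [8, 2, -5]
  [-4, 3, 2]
A ⊗ B =
  [-8, -1, -2]
  [6, 1, -6]
  [4, -2, -9]

Apply the min-plus product entry-by-entry:
  C[0][0] = min over k of (A[0][0] + B[0][0] = 6 + 0 = 6, A[0][1] + B[1][0] = 8 + 8 = 16, A[0][2] + B[2][0] = -4 + -4 = -8) = -8 (attained at k = 2)
  C[0][1] = min over k of (A[0][0] + B[0][1] = 6 + 10 = 16, A[0][1] + B[1][1] = 8 + 2 = 10, A[0][2] + B[2][1] = -4 + 3 = -1) = -1 (attained at k = 2)
  C[0][2] = min over k of (A[0][0] + B[0][2] = 6 + 8 = 14, A[0][1] + B[1][2] = 8 + -5 = 3, A[0][2] + B[2][2] = -4 + 2 = -2) = -2 (attained at k = 2)
  C[1][0] = min over k of (A[1][0] + B[0][0] = 10 + 0 = 10, A[1][1] + B[1][0] = -1 + 8 = 7, A[1][2] + B[2][0] = 10 + -4 = 6) = 6 (attained at k = 2)
  C[1][1] = min over k of (A[1][0] + B[0][1] = 10 + 10 = 20, A[1][1] + B[1][1] = -1 + 2 = 1, A[1][2] + B[2][1] = 10 + 3 = 13) = 1 (attained at k = 1)
  C[1][2] = min over k of (A[1][0] + B[0][2] = 10 + 8 = 18, A[1][1] + B[1][2] = -1 + -5 = -6, A[1][2] + B[2][2] = 10 + 2 = 12) = -6 (attained at k = 1)
  C[2][0] = min over k of (A[2][0] + B[0][0] = 10 + 0 = 10, A[2][1] + B[1][0] = -4 + 8 = 4, A[2][2] + B[2][0] = 8 + -4 = 4) = 4 (attained at k = 1)
  C[2][1] = min over k of (A[2][0] + B[0][1] = 10 + 10 = 20, A[2][1] + B[1][1] = -4 + 2 = -2, A[2][2] + B[2][1] = 8 + 3 = 11) = -2 (attained at k = 1)
  C[2][2] = min over k of (A[2][0] + B[0][2] = 10 + 8 = 18, A[2][1] + B[1][2] = -4 + -5 = -9, A[2][2] + B[2][2] = 8 + 2 = 10) = -9 (attained at k = 1)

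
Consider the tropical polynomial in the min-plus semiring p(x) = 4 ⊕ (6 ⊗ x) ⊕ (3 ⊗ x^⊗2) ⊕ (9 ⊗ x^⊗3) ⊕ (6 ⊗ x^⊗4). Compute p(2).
p(2) = 4

A tropical monomial a ⊗ x^⊗i evaluates to a + i · x. Evaluating each term at x = 2:
  Term 0 contributes 4 + 0 · 2 = 4
  Term 1 contributes 6 + 1 · 2 = 8
  Term 2 contributes 3 + 2 · 2 = 7
  Term 3 contributes 9 + 3 · 2 = 15
  Term 4 contributes 6 + 4 · 2 = 14
p(2) = ⊕ of these = min[4, 8, 7, 15, 14] = 4.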